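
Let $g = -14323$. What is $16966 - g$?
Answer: $31289$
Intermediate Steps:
$16966 - g = 16966 - -14323 = 16966 + 14323 = 31289$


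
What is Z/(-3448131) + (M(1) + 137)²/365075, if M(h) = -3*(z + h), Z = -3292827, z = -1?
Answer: 422282262588/419608808275 ≈ 1.0064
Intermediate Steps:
M(h) = 3 - 3*h (M(h) = -3*(-1 + h) = 3 - 3*h)
Z/(-3448131) + (M(1) + 137)²/365075 = -3292827/(-3448131) + ((3 - 3*1) + 137)²/365075 = -3292827*(-1/3448131) + ((3 - 3) + 137)²*(1/365075) = 1097609/1149377 + (0 + 137)²*(1/365075) = 1097609/1149377 + 137²*(1/365075) = 1097609/1149377 + 18769*(1/365075) = 1097609/1149377 + 18769/365075 = 422282262588/419608808275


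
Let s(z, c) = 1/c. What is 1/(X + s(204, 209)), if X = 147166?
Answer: 209/30757695 ≈ 6.7950e-6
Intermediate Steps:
1/(X + s(204, 209)) = 1/(147166 + 1/209) = 1/(30757695/209) = 209/30757695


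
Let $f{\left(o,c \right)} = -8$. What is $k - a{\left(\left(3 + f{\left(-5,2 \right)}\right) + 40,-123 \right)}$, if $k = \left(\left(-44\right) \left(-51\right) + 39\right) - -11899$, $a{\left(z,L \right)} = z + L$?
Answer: $14270$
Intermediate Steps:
$a{\left(z,L \right)} = L + z$
$k = 14182$ ($k = \left(2244 + 39\right) + 11899 = 2283 + 11899 = 14182$)
$k - a{\left(\left(3 + f{\left(-5,2 \right)}\right) + 40,-123 \right)} = 14182 - \left(-123 + \left(\left(3 - 8\right) + 40\right)\right) = 14182 - \left(-123 + \left(-5 + 40\right)\right) = 14182 - \left(-123 + 35\right) = 14182 - -88 = 14182 + 88 = 14270$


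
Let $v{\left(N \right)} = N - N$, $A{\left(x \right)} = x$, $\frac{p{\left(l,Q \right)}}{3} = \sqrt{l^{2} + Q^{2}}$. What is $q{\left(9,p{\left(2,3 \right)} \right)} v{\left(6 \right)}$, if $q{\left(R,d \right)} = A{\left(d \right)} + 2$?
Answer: $0$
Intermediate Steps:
$p{\left(l,Q \right)} = 3 \sqrt{Q^{2} + l^{2}}$ ($p{\left(l,Q \right)} = 3 \sqrt{l^{2} + Q^{2}} = 3 \sqrt{Q^{2} + l^{2}}$)
$q{\left(R,d \right)} = 2 + d$ ($q{\left(R,d \right)} = d + 2 = 2 + d$)
$v{\left(N \right)} = 0$
$q{\left(9,p{\left(2,3 \right)} \right)} v{\left(6 \right)} = \left(2 + 3 \sqrt{3^{2} + 2^{2}}\right) 0 = \left(2 + 3 \sqrt{9 + 4}\right) 0 = \left(2 + 3 \sqrt{13}\right) 0 = 0$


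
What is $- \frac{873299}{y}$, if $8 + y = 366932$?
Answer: $- \frac{873299}{366924} \approx -2.3801$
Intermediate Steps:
$y = 366924$ ($y = -8 + 366932 = 366924$)
$- \frac{873299}{y} = - \frac{873299}{366924}$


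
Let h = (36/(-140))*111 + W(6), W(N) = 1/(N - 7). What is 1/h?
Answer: -35/1034 ≈ -0.033849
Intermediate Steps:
W(N) = 1/(-7 + N)
h = -1034/35 (h = (36/(-140))*111 + 1/(-7 + 6) = (36*(-1/140))*111 + 1/(-1) = -9/35*111 - 1 = -999/35 - 1 = -1034/35 ≈ -29.543)
1/h = 1/(-1034/35) = -35/1034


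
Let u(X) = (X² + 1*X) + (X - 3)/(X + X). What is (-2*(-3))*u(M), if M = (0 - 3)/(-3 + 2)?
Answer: 72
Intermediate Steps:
M = 3 (M = -3/(-1) = -3*(-1) = 3)
u(X) = X + X² + (-3 + X)/(2*X) (u(X) = (X² + X) + (-3 + X)/((2*X)) = (X + X²) + (-3 + X)*(1/(2*X)) = (X + X²) + (-3 + X)/(2*X) = X + X² + (-3 + X)/(2*X))
(-2*(-3))*u(M) = (-2*(-3))*(½ + 3 + 3² - 3/2/3) = 6*(½ + 3 + 9 - 3/2*⅓) = 6*(½ + 3 + 9 - ½) = 6*12 = 72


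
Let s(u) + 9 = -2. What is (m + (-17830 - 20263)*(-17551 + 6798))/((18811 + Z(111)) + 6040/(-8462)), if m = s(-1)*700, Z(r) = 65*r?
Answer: 1733044377999/110112986 ≈ 15739.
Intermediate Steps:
s(u) = -11 (s(u) = -9 - 2 = -11)
m = -7700 (m = -11*700 = -7700)
(m + (-17830 - 20263)*(-17551 + 6798))/((18811 + Z(111)) + 6040/(-8462)) = (-7700 + (-17830 - 20263)*(-17551 + 6798))/((18811 + 65*111) + 6040/(-8462)) = (-7700 - 38093*(-10753))/((18811 + 7215) + 6040*(-1/8462)) = (-7700 + 409614029)/(26026 - 3020/4231) = 409606329/(110112986/4231) = 409606329*(4231/110112986) = 1733044377999/110112986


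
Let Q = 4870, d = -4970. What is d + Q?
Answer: -100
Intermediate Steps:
d + Q = -4970 + 4870 = -100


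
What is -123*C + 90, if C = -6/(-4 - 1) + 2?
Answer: -1518/5 ≈ -303.60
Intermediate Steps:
C = 16/5 (C = -6/(-5) + 2 = -6*(-⅕) + 2 = 6/5 + 2 = 16/5 ≈ 3.2000)
-123*C + 90 = -123*16/5 + 90 = -1968/5 + 90 = -1518/5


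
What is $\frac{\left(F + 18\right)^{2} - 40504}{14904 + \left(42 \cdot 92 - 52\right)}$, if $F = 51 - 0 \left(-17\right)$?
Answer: $- \frac{35743}{18716} \approx -1.9098$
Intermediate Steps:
$F = 51$ ($F = 51 - 0 = 51 + 0 = 51$)
$\frac{\left(F + 18\right)^{2} - 40504}{14904 + \left(42 \cdot 92 - 52\right)} = \frac{\left(51 + 18\right)^{2} - 40504}{14904 + \left(42 \cdot 92 - 52\right)} = \frac{69^{2} - 40504}{14904 + \left(3864 - 52\right)} = \frac{4761 - 40504}{14904 + 3812} = - \frac{35743}{18716}$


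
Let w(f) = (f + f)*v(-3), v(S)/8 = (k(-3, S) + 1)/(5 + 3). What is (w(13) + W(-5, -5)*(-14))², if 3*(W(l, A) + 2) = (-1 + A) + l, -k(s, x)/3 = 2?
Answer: 23104/9 ≈ 2567.1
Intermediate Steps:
k(s, x) = -6 (k(s, x) = -3*2 = -6)
W(l, A) = -7/3 + A/3 + l/3 (W(l, A) = -2 + ((-1 + A) + l)/3 = -2 + (-1 + A + l)/3 = -2 + (-⅓ + A/3 + l/3) = -7/3 + A/3 + l/3)
v(S) = -5 (v(S) = 8*((-6 + 1)/(5 + 3)) = 8*(-5/8) = -5)
w(f) = -10*f (w(f) = (f + f)*(-5) = (2*f)*(-5) = -10*f)
(w(13) + W(-5, -5)*(-14))² = (-10*13 + (-7/3 + (⅓)*(-5) + (⅓)*(-5))*(-14))² = (-130 + (-7/3 - 5/3 - 5/3)*(-14))² = (-130 - 17/3*(-14))² = (-130 + 238/3)² = (-152/3)² = 23104/9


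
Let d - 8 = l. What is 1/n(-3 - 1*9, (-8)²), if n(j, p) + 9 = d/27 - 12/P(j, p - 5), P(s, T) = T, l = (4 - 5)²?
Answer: -177/1570 ≈ -0.11274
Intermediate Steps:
l = 1 (l = (-1)² = 1)
d = 9 (d = 8 + 1 = 9)
n(j, p) = -26/3 - 12/(-5 + p) (n(j, p) = -9 + (9/27 - 12/(p - 5)) = -9 + (9*(1/27) - 12/(-5 + p)) = -9 + (⅓ - 12/(-5 + p)) = -26/3 - 12/(-5 + p))
1/n(-3 - 1*9, (-8)²) = 1/(2*(47 - 13*(-8)²)/(3*(-5 + (-8)²))) = 1/(2*(47 - 13*64)/(3*(-5 + 64))) = 1/((⅔)*(47 - 832)/59) = 1/((⅔)*(1/59)*(-785)) = 1/(-1570/177) = -177/1570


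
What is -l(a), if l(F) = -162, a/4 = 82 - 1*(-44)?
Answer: 162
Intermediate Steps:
a = 504 (a = 4*(82 - 1*(-44)) = 4*(82 + 44) = 4*126 = 504)
-l(a) = -1*(-162) = 162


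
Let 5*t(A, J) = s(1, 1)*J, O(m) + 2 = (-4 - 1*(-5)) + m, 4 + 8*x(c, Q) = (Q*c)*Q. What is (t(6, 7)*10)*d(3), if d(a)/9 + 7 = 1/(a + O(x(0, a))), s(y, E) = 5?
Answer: -3990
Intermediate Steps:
x(c, Q) = -½ + c*Q²/8 (x(c, Q) = -½ + ((Q*c)*Q)/8 = -½ + (c*Q²)/8 = -½ + c*Q²/8)
O(m) = -1 + m (O(m) = -2 + ((-4 - 1*(-5)) + m) = -2 + ((-4 + 5) + m) = -2 + (1 + m) = -1 + m)
t(A, J) = J (t(A, J) = (5*J)/5 = J)
d(a) = -63 + 9/(-3/2 + a) (d(a) = -63 + 9/(a + (-1 + (-½ + (⅛)*0*a²))) = -63 + 9/(a + (-1 + (-½ + 0))) = -63 + 9/(a + (-1 - ½)) = -63 + 9/(a - 3/2) = -63 + 9/(-3/2 + a))
(t(6, 7)*10)*d(3) = (7*10)*(9*(23 - 14*3)/(-3 + 2*3)) = 70*(9*(23 - 42)/(-3 + 6)) = 70*(9*(-19)/3) = 70*(9*(⅓)*(-19)) = 70*(-57) = -3990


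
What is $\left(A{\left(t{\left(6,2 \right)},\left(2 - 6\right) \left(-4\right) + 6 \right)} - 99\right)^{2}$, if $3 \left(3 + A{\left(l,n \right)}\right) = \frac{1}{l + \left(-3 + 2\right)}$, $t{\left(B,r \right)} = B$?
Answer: $\frac{2337841}{225} \approx 10390.0$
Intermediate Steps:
$A{\left(l,n \right)} = -3 + \frac{1}{3 \left(-1 + l\right)}$ ($A{\left(l,n \right)} = -3 + \frac{1}{3 \left(l + \left(-3 + 2\right)\right)} = -3 + \frac{1}{3 \left(l - 1\right)} = -3 + \frac{1}{3 \left(-1 + l\right)}$)
$\left(A{\left(t{\left(6,2 \right)},\left(2 - 6\right) \left(-4\right) + 6 \right)} - 99\right)^{2} = \left(\frac{10 - 54}{3 \left(-1 + 6\right)} - 99\right)^{2} = \left(\frac{10 - 54}{3 \cdot 5} - 99\right)^{2} = \left(\frac{1}{3} \cdot \frac{1}{5} \left(-44\right) - 99\right)^{2} = \left(- \frac{44}{15} - 99\right)^{2} = \left(- \frac{1529}{15}\right)^{2} = \frac{2337841}{225}$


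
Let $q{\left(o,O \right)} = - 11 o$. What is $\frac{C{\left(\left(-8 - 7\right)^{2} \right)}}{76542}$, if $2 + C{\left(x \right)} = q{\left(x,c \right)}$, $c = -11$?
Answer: $- \frac{2477}{76542} \approx -0.032361$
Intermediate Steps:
$C{\left(x \right)} = -2 - 11 x$
$\frac{C{\left(\left(-8 - 7\right)^{2} \right)}}{76542} = \frac{-2 - 11 \left(-8 - 7\right)^{2}}{76542} = \left(-2 - 11 \left(-15\right)^{2}\right) \frac{1}{76542} = \left(-2 - 2475\right) \frac{1}{76542} = \left(-2477\right) \frac{1}{76542} = - \frac{2477}{76542}$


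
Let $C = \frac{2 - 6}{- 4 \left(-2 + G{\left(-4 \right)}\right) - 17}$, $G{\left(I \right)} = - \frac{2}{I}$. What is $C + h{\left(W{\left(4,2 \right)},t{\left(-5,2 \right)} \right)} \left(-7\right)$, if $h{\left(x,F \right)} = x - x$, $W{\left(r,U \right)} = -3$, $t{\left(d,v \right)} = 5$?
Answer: $\frac{4}{11} \approx 0.36364$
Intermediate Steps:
$h{\left(x,F \right)} = 0$
$C = \frac{4}{11}$ ($C = \frac{2 - 6}{- 4 \left(-2 - \frac{2}{-4}\right) - 17} = - \frac{4}{- 4 \left(-2 - - \frac{1}{2}\right) - 17} = - \frac{4}{- 4 \left(-2 + \frac{1}{2}\right) - 17} = - \frac{4}{\left(-4\right) \left(- \frac{3}{2}\right) - 17} = - \frac{4}{6 - 17} = - \frac{4}{-11} = \left(-4\right) \left(- \frac{1}{11}\right) = \frac{4}{11} \approx 0.36364$)
$C + h{\left(W{\left(4,2 \right)},t{\left(-5,2 \right)} \right)} \left(-7\right) = \frac{4}{11} + 0 \left(-7\right) = \frac{4}{11} + 0 = \frac{4}{11}$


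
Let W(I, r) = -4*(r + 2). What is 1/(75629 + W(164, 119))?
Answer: 1/75145 ≈ 1.3308e-5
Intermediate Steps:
W(I, r) = -8 - 4*r (W(I, r) = -4*(2 + r) = -8 - 4*r)
1/(75629 + W(164, 119)) = 1/(75629 + (-8 - 4*119)) = 1/(75629 + (-8 - 476)) = 1/(75629 - 484) = 1/75145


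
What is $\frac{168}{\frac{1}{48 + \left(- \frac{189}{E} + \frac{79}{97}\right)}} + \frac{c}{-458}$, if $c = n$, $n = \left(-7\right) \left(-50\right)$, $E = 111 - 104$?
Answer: $\frac{81389777}{22213} \approx 3664.1$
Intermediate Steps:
$E = 7$
$n = 350$
$c = 350$
$\frac{168}{\frac{1}{48 + \left(- \frac{189}{E} + \frac{79}{97}\right)}} + \frac{c}{-458} = \frac{168}{\frac{1}{48 + \left(- \frac{189}{7} + \frac{79}{97}\right)}} + \frac{350}{-458} = \frac{168}{\frac{1}{48 + \left(\left(-189\right) \frac{1}{7} + 79 \cdot \frac{1}{97}\right)}} + 350 \left(- \frac{1}{458}\right) = \frac{168}{\frac{1}{48 + \left(-27 + \frac{79}{97}\right)}} - \frac{175}{229} = \frac{168}{\frac{1}{48 - \frac{2540}{97}}} - \frac{175}{229} = \frac{168}{\frac{1}{\frac{2116}{97}}} - \frac{175}{229} = \frac{168}{\frac{97}{2116}} - \frac{175}{229} = 168 \cdot \frac{2116}{97} - \frac{175}{229} = \frac{355488}{97} - \frac{175}{229} = \frac{81389777}{22213}$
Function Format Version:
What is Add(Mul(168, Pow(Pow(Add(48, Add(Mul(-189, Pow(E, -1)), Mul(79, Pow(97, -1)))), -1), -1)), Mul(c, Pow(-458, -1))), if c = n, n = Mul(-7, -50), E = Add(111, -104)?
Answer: Rational(81389777, 22213) ≈ 3664.1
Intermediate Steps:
E = 7
n = 350
c = 350
Add(Mul(168, Pow(Pow(Add(48, Add(Mul(-189, Pow(E, -1)), Mul(79, Pow(97, -1)))), -1), -1)), Mul(c, Pow(-458, -1))) = Add(Mul(168, Pow(Pow(Add(48, Add(Mul(-189, Pow(7, -1)), Mul(79, Pow(97, -1)))), -1), -1)), Mul(350, Pow(-458, -1))) = Add(Mul(168, Pow(Pow(Add(48, Add(Mul(-189, Rational(1, 7)), Mul(79, Rational(1, 97)))), -1), -1)), Mul(350, Rational(-1, 458))) = Add(Mul(168, Pow(Pow(Add(48, Add(-27, Rational(79, 97))), -1), -1)), Rational(-175, 229)) = Add(Mul(168, Pow(Pow(Add(48, Rational(-2540, 97)), -1), -1)), Rational(-175, 229)) = Add(Mul(168, Pow(Pow(Rational(2116, 97), -1), -1)), Rational(-175, 229)) = Add(Mul(168, Pow(Rational(97, 2116), -1)), Rational(-175, 229)) = Add(Mul(168, Rational(2116, 97)), Rational(-175, 229)) = Add(Rational(355488, 97), Rational(-175, 229)) = Rational(81389777, 22213)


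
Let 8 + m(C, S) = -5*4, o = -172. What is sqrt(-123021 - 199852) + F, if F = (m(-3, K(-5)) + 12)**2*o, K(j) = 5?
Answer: -44032 + I*sqrt(322873) ≈ -44032.0 + 568.22*I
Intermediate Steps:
m(C, S) = -28 (m(C, S) = -8 - 5*4 = -8 - 20 = -28)
F = -44032 (F = (-28 + 12)**2*(-172) = (-16)**2*(-172) = 256*(-172) = -44032)
sqrt(-123021 - 199852) + F = sqrt(-123021 - 199852) - 44032 = sqrt(-322873) - 44032 = I*sqrt(322873) - 44032 = -44032 + I*sqrt(322873)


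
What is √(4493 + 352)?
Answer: √4845 ≈ 69.606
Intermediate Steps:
√(4493 + 352) = √4845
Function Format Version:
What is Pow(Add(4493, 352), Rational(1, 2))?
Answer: Pow(4845, Rational(1, 2)) ≈ 69.606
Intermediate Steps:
Pow(Add(4493, 352), Rational(1, 2)) = Pow(4845, Rational(1, 2))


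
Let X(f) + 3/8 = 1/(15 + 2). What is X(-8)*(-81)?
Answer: 3483/136 ≈ 25.610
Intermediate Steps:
X(f) = -43/136 (X(f) = -3/8 + 1/(15 + 2) = -3/8 + 1/17 = -43/136)
X(-8)*(-81) = -43/136*(-81) = 3483/136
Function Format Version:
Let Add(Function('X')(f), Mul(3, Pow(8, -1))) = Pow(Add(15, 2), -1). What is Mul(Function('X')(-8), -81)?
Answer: Rational(3483, 136) ≈ 25.610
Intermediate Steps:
Function('X')(f) = Rational(-43, 136) (Function('X')(f) = Add(Rational(-3, 8), Pow(Add(15, 2), -1)) = Add(Rational(-3, 8), Pow(17, -1)) = Add(Rational(-3, 8), Rational(1, 17)) = Rational(-43, 136))
Mul(Function('X')(-8), -81) = Mul(Rational(-43, 136), -81) = Rational(3483, 136)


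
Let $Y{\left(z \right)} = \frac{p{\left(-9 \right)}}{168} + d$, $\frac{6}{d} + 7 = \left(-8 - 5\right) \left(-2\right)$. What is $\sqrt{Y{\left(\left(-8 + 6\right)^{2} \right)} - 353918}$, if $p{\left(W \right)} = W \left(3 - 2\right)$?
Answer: $\frac{i \sqrt{100167213818}}{532} \approx 594.91 i$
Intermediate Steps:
$p{\left(W \right)} = W$ ($p{\left(W \right)} = W 1 = W$)
$d = \frac{6}{19}$ ($d = \frac{6}{-7 + \left(-8 - 5\right) \left(-2\right)} = \frac{6}{-7 - -26} = \frac{6}{-7 + 26} = \frac{6}{19} \approx 0.31579$)
$Y{\left(z \right)} = \frac{279}{1064}$ ($Y{\left(z \right)} = - \frac{9}{168} + \frac{6}{19} = \left(-9\right) \frac{1}{168} + \frac{6}{19} = - \frac{3}{56} + \frac{6}{19} = \frac{279}{1064}$)
$\sqrt{Y{\left(\left(-8 + 6\right)^{2} \right)} - 353918} = \sqrt{\frac{279}{1064} - 353918} = \sqrt{- \frac{376568473}{1064}} = \frac{i \sqrt{100167213818}}{532}$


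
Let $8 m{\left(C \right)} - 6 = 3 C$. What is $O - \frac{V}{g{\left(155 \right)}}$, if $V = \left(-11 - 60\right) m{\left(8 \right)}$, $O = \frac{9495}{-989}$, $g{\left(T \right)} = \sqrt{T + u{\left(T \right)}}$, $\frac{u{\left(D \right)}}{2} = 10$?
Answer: $- \frac{9495}{989} + \frac{213 \sqrt{7}}{28} \approx 10.526$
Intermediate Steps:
$m{\left(C \right)} = \frac{3}{4} + \frac{3 C}{8}$
$u{\left(D \right)} = 20$ ($u{\left(D \right)} = 2 \cdot 10 = 20$)
$g{\left(T \right)} = \sqrt{20 + T}$ ($g{\left(T \right)} = \sqrt{T + 20} = \sqrt{20 + T}$)
$O = - \frac{9495}{989}$ ($O = 9495 \left(- \frac{1}{989}\right) = - \frac{9495}{989} \approx -9.6006$)
$V = - \frac{1065}{4}$ ($V = \left(-11 - 60\right) \left(\frac{3}{4} + \frac{3}{8} \cdot 8\right) = - 71 \left(\frac{3}{4} + 3\right) = \left(-71\right) \frac{15}{4} = - \frac{1065}{4} \approx -266.25$)
$O - \frac{V}{g{\left(155 \right)}} = - \frac{9495}{989} - - \frac{1065}{4 \sqrt{20 + 155}} = - \frac{9495}{989} - - \frac{1065}{4 \sqrt{175}} = - \frac{9495}{989} - - \frac{1065}{4 \cdot 5 \sqrt{7}} = - \frac{9495}{989} - - \frac{1065 \frac{\sqrt{7}}{35}}{4} = - \frac{9495}{989} - - \frac{213 \sqrt{7}}{28} = - \frac{9495}{989} + \frac{213 \sqrt{7}}{28}$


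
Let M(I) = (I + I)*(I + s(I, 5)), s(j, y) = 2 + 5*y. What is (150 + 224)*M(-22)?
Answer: -82280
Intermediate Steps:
M(I) = 2*I*(27 + I) (M(I) = (I + I)*(I + (2 + 5*5)) = (2*I)*(I + (2 + 25)) = (2*I)*(I + 27) = (2*I)*(27 + I) = 2*I*(27 + I))
(150 + 224)*M(-22) = (150 + 224)*(2*(-22)*(27 - 22)) = 374*(2*(-22)*5) = 374*(-220) = -82280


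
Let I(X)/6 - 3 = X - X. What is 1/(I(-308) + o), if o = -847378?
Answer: -1/847360 ≈ -1.1801e-6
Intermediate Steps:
I(X) = 18 (I(X) = 18 + 6*(X - X) = 18 + 6*0 = 18 + 0 = 18)
1/(I(-308) + o) = 1/(18 - 847378) = 1/(-847360) = -1/847360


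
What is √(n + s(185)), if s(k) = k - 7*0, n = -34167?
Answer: I*√33982 ≈ 184.34*I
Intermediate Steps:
s(k) = k (s(k) = k + 0 = k)
√(n + s(185)) = √(-34167 + 185) = √(-33982) = I*√33982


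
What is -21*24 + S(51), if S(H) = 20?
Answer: -484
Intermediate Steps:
-21*24 + S(51) = -21*24 + 20 = -504 + 20 = -484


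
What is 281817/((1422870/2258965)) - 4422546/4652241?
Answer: 65815086647916213/147100758926 ≈ 4.4742e+5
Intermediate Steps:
281817/((1422870/2258965)) - 4422546/4652241 = 281817/((1422870*(1/2258965))) - 4422546*1/4652241 = 281817/(284574/451793) - 1474182/1550747 = 281817*(451793/284574) - 1474182/1550747 = 42440982627/94858 - 1474182/1550747 = 65815086647916213/147100758926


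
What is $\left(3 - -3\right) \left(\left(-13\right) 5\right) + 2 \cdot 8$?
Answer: $-374$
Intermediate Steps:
$\left(3 - -3\right) \left(\left(-13\right) 5\right) + 2 \cdot 8 = \left(3 + 3\right) \left(-65\right) + 16 = 6 \left(-65\right) + 16 = -390 + 16 = -374$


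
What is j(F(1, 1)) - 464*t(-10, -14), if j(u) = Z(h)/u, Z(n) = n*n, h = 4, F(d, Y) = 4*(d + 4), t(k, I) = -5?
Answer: 11604/5 ≈ 2320.8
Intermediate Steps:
F(d, Y) = 16 + 4*d (F(d, Y) = 4*(4 + d) = 16 + 4*d)
Z(n) = n**2
j(u) = 16/u (j(u) = 4**2/u = 16/u)
j(F(1, 1)) - 464*t(-10, -14) = 16/(16 + 4*1) - 464*(-5) = 16/(16 + 4) + 2320 = 16/20 + 2320 = 16*(1/20) + 2320 = 4/5 + 2320 = 11604/5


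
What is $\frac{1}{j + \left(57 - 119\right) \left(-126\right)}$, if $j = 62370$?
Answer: $\frac{1}{70182} \approx 1.4249 \cdot 10^{-5}$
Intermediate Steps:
$\frac{1}{j + \left(57 - 119\right) \left(-126\right)} = \frac{1}{62370 + \left(57 - 119\right) \left(-126\right)} = \frac{1}{62370 - -7812} = \frac{1}{62370 + 7812} = \frac{1}{70182}$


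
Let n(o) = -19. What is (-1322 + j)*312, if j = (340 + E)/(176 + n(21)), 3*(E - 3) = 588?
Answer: -64588680/157 ≈ -4.1139e+5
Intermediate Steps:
E = 199 (E = 3 + (⅓)*588 = 3 + 196 = 199)
j = 539/157 (j = (340 + 199)/(176 - 19) = 539/157 ≈ 3.4331)
(-1322 + j)*312 = (-1322 + 539/157)*312 = -207015/157*312 = -64588680/157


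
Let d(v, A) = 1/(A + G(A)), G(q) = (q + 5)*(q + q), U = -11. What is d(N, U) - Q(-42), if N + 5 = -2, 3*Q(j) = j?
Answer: 1695/121 ≈ 14.008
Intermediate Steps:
G(q) = 2*q*(5 + q) (G(q) = (5 + q)*(2*q) = 2*q*(5 + q))
Q(j) = j/3
N = -7 (N = -5 - 2 = -7)
d(v, A) = 1/(A + 2*A*(5 + A))
d(N, U) - Q(-42) = 1/((-11)*(11 + 2*(-11))) - (-42)/3 = -1/(11*(11 - 22)) - 1*(-14) = -1/11/(-11) + 14 = -1/11*(-1/11) + 14 = 1/121 + 14 = 1695/121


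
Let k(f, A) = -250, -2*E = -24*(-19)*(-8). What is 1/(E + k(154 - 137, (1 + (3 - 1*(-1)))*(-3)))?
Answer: 1/1574 ≈ 0.00063532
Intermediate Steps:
E = 1824 (E = -(-24*(-19))*(-8)/2 = -228*(-8) = -½*(-3648) = 1824)
1/(E + k(154 - 137, (1 + (3 - 1*(-1)))*(-3))) = 1/(1824 - 250) = 1/1574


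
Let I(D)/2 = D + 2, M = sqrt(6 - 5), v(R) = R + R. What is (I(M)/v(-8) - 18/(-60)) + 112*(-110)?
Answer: -492803/40 ≈ -12320.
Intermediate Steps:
v(R) = 2*R
M = 1 (M = sqrt(1) = 1)
I(D) = 4 + 2*D (I(D) = 2*(D + 2) = 2*(2 + D) = 4 + 2*D)
(I(M)/v(-8) - 18/(-60)) + 112*(-110) = ((4 + 2*1)/((2*(-8))) - 18/(-60)) + 112*(-110) = ((4 + 2)/(-16) - 18*(-1/60)) - 12320 = (6*(-1/16) + 3/10) - 12320 = (-3/8 + 3/10) - 12320 = -3/40 - 12320 = -492803/40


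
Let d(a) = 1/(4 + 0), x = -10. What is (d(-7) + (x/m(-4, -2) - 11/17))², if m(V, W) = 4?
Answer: 38809/4624 ≈ 8.3929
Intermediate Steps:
d(a) = ¼ (d(a) = 1/4 = ¼)
(d(-7) + (x/m(-4, -2) - 11/17))² = (¼ + (-10/4 - 11/17))² = (¼ + (-10*¼ - 11*1/17))² = (¼ + (-5/2 - 11/17))² = (¼ - 107/34)² = (-197/68)² = 38809/4624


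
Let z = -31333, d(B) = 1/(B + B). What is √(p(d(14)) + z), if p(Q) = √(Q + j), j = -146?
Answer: √(-6141268 + 14*I*√28609)/14 ≈ 0.034127 + 177.01*I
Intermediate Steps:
d(B) = 1/(2*B)
p(Q) = √(-146 + Q) (p(Q) = √(Q - 146) = √(-146 + Q))
√(p(d(14)) + z) = √(√(-146 + (½)/14) - 31333) = √(√(-146 + (½)*(1/14)) - 31333) = √(√(-146 + 1/28) - 31333) = √(√(-4087/28) - 31333) = √(I*√28609/14 - 31333) = √(-31333 + I*√28609/14)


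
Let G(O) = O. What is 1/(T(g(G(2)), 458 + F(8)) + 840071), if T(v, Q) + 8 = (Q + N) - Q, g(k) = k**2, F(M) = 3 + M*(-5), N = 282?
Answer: 1/840345 ≈ 1.1900e-6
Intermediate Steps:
F(M) = 3 - 5*M
T(v, Q) = 274 (T(v, Q) = -8 + ((Q + 282) - Q) = -8 + ((282 + Q) - Q) = -8 + 282 = 274)
1/(T(g(G(2)), 458 + F(8)) + 840071) = 1/(274 + 840071) = 1/840345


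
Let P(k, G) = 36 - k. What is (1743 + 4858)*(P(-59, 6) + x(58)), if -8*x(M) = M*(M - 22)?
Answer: -1095766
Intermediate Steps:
x(M) = -M*(-22 + M)/8 (x(M) = -M*(M - 22)/8 = -M*(-22 + M)/8)
(1743 + 4858)*(P(-59, 6) + x(58)) = (1743 + 4858)*((36 - 1*(-59)) + (⅛)*58*(22 - 1*58)) = 6601*((36 + 59) + (⅛)*58*(22 - 58)) = 6601*(95 + (⅛)*58*(-36)) = 6601*(95 - 261) = 6601*(-166) = -1095766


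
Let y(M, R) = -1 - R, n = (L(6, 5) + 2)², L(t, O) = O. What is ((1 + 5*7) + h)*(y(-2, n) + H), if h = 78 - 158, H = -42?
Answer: 4048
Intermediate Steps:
n = 49 (n = (5 + 2)² = 7² = 49)
h = -80
((1 + 5*7) + h)*(y(-2, n) + H) = ((1 + 5*7) - 80)*((-1 - 1*49) - 42) = ((1 + 35) - 80)*((-1 - 49) - 42) = (36 - 80)*(-50 - 42) = -44*(-92) = 4048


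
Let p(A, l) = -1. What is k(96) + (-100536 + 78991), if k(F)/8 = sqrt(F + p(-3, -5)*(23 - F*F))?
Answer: -21545 + 8*sqrt(9289) ≈ -20774.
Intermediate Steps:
k(F) = 8*sqrt(-23 + F + F**2) (k(F) = 8*sqrt(F - (23 - F*F)) = 8*sqrt(F - (23 - F**2)) = 8*sqrt(F + (-23 + F**2)) = 8*sqrt(-23 + F + F**2))
k(96) + (-100536 + 78991) = 8*sqrt(-23 + 96 + 96**2) + (-100536 + 78991) = 8*sqrt(-23 + 96 + 9216) - 21545 = 8*sqrt(9289) - 21545 = -21545 + 8*sqrt(9289)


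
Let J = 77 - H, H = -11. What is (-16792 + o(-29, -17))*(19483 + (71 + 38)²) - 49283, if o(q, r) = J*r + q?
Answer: -574543671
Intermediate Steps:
J = 88 (J = 77 - 1*(-11) = 77 + 11 = 88)
o(q, r) = q + 88*r (o(q, r) = 88*r + q = q + 88*r)
(-16792 + o(-29, -17))*(19483 + (71 + 38)²) - 49283 = (-16792 + (-29 + 88*(-17)))*(19483 + (71 + 38)²) - 49283 = (-16792 + (-29 - 1496))*(19483 + 109²) - 49283 = (-16792 - 1525)*(19483 + 11881) - 49283 = -18317*31364 - 49283 = -574494388 - 49283 = -574543671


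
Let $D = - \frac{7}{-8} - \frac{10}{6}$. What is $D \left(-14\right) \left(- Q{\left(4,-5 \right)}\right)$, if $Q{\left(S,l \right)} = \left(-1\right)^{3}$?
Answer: $\frac{133}{12} \approx 11.083$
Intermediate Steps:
$D = - \frac{19}{24}$ ($D = \left(-7\right) \left(- \frac{1}{8}\right) - \frac{5}{3} = \frac{7}{8} - \frac{5}{3} = - \frac{19}{24} \approx -0.79167$)
$Q{\left(S,l \right)} = -1$
$D \left(-14\right) \left(- Q{\left(4,-5 \right)}\right) = \left(- \frac{19}{24}\right) \left(-14\right) \left(\left(-1\right) \left(-1\right)\right) = \frac{133}{12} \cdot 1 = \frac{133}{12}$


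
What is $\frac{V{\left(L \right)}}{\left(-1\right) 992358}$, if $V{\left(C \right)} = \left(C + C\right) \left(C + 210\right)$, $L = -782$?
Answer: $- \frac{1144}{1269} \approx -0.9015$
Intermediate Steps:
$V{\left(C \right)} = 2 C \left(210 + C\right)$
$\frac{V{\left(L \right)}}{\left(-1\right) 992358} = \frac{2 \left(-782\right) \left(210 - 782\right)}{\left(-1\right) 992358} = \frac{2 \left(-782\right) \left(-572\right)}{-992358} = 894608 \left(- \frac{1}{992358}\right) = - \frac{1144}{1269}$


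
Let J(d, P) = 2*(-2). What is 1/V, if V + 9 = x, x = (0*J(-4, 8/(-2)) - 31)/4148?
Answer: -4148/37363 ≈ -0.11102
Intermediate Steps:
J(d, P) = -4
x = -31/4148 (x = (0*(-4) - 31)/4148 = (0 - 31)*(1/4148) = -31*1/4148 = -31/4148 ≈ -0.0074735)
V = -37363/4148 (V = -9 - 31/4148 = -37363/4148 ≈ -9.0075)
1/V = 1/(-37363/4148) = -4148/37363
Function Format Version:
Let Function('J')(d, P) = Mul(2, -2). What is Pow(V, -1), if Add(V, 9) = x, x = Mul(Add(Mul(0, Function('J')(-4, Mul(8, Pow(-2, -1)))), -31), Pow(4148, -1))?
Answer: Rational(-4148, 37363) ≈ -0.11102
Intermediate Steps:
Function('J')(d, P) = -4
x = Rational(-31, 4148) (x = Mul(Add(Mul(0, -4), -31), Pow(4148, -1)) = Mul(Add(0, -31), Rational(1, 4148)) = Mul(-31, Rational(1, 4148)) = Rational(-31, 4148) ≈ -0.0074735)
V = Rational(-37363, 4148) (V = Add(-9, Rational(-31, 4148)) = Rational(-37363, 4148) ≈ -9.0075)
Pow(V, -1) = Pow(Rational(-37363, 4148), -1) = Rational(-4148, 37363)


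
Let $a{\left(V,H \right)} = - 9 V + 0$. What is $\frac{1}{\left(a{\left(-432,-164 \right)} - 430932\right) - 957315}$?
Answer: $- \frac{1}{1384359} \approx -7.2236 \cdot 10^{-7}$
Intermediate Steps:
$a{\left(V,H \right)} = - 9 V$
$\frac{1}{\left(a{\left(-432,-164 \right)} - 430932\right) - 957315} = \frac{1}{\left(\left(-9\right) \left(-432\right) - 430932\right) - 957315} = \frac{1}{\left(3888 - 430932\right) - 957315} = \frac{1}{-427044 - 957315} = \frac{1}{-1384359} = - \frac{1}{1384359}$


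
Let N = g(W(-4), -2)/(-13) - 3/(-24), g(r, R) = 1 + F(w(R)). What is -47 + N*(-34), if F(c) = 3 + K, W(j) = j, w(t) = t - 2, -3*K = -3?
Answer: -1985/52 ≈ -38.173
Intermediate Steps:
K = 1 (K = -⅓*(-3) = 1)
w(t) = -2 + t
F(c) = 4 (F(c) = 3 + 1 = 4)
g(r, R) = 5 (g(r, R) = 1 + 4 = 5)
N = -27/104 (N = 5/(-13) - 3/(-24) = 5*(-1/13) - 3*(-1/24) = -5/13 + ⅛ = -27/104 ≈ -0.25962)
-47 + N*(-34) = -47 - 27/104*(-34) = -47 + 459/52 = -1985/52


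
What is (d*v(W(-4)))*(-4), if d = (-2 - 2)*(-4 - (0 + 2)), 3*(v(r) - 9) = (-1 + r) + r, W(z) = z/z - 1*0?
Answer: -896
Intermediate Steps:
W(z) = 1 (W(z) = 1 + 0 = 1)
v(r) = 26/3 + 2*r/3 (v(r) = 9 + ((-1 + r) + r)/3 = 9 + (-1 + 2*r)/3 = 9 + (-⅓ + 2*r/3) = 26/3 + 2*r/3)
d = 24 (d = -4*(-4 - 1*2) = -4*(-4 - 2) = -4*(-6) = 24)
(d*v(W(-4)))*(-4) = (24*(26/3 + (⅔)*1))*(-4) = (24*(26/3 + ⅔))*(-4) = (24*(28/3))*(-4) = 224*(-4) = -896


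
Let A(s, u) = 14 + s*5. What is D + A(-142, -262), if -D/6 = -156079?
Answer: 935778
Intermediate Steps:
D = 936474 (D = -6*(-156079) = 936474)
A(s, u) = 14 + 5*s
D + A(-142, -262) = 936474 + (14 + 5*(-142)) = 936474 + (14 - 710) = 936474 - 696 = 935778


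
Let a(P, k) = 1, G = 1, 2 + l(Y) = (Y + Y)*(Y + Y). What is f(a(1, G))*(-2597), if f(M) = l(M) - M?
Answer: -2597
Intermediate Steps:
l(Y) = -2 + 4*Y² (l(Y) = -2 + (Y + Y)*(Y + Y) = -2 + (2*Y)*(2*Y) = -2 + 4*Y²)
f(M) = -2 - M + 4*M² (f(M) = (-2 + 4*M²) - M = -2 - M + 4*M²)
f(a(1, G))*(-2597) = (-2 - 1*1 + 4*1²)*(-2597) = (-2 - 1 + 4*1)*(-2597) = (-2 - 1 + 4)*(-2597) = 1*(-2597) = -2597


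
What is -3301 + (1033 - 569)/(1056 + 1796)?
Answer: -2353497/713 ≈ -3300.8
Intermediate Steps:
-3301 + (1033 - 569)/(1056 + 1796) = -3301 + 464/2852 = -3301 + 464*(1/2852) = -3301 + 116/713 = -2353497/713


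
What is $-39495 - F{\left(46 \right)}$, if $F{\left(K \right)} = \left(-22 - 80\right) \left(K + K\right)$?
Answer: $-30111$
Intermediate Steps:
$F{\left(K \right)} = - 204 K$ ($F{\left(K \right)} = - 102 \cdot 2 K = - 204 K$)
$-39495 - F{\left(46 \right)} = -39495 - \left(-204\right) 46 = -39495 - -9384 = -39495 + 9384 = -30111$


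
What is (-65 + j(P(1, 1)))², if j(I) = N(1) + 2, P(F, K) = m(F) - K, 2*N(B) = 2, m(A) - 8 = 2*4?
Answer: 3844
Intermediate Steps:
m(A) = 16 (m(A) = 8 + 2*4 = 8 + 8 = 16)
N(B) = 1 (N(B) = (½)*2 = 1)
P(F, K) = 16 - K
j(I) = 3 (j(I) = 1 + 2 = 3)
(-65 + j(P(1, 1)))² = (-65 + 3)² = (-62)² = 3844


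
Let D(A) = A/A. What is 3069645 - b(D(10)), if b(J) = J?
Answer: 3069644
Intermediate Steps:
D(A) = 1
3069645 - b(D(10)) = 3069645 - 1*1 = 3069645 - 1 = 3069644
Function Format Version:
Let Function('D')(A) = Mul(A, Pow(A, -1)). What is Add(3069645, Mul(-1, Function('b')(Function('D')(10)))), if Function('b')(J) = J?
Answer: 3069644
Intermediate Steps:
Function('D')(A) = 1
Add(3069645, Mul(-1, Function('b')(Function('D')(10)))) = Add(3069645, Mul(-1, 1)) = Add(3069645, -1) = 3069644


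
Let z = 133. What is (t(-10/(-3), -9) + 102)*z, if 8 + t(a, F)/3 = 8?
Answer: 13566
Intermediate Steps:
t(a, F) = 0 (t(a, F) = -24 + 3*8 = -24 + 24 = 0)
(t(-10/(-3), -9) + 102)*z = (0 + 102)*133 = 102*133 = 13566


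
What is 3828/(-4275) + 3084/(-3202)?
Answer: -4240226/2281425 ≈ -1.8586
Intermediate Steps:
3828/(-4275) + 3084/(-3202) = 3828*(-1/4275) + 3084*(-1/3202) = -1276/1425 - 1542/1601 = -4240226/2281425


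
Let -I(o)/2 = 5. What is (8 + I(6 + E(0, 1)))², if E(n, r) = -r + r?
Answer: 4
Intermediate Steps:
E(n, r) = 0
I(o) = -10 (I(o) = -2*5 = -10)
(8 + I(6 + E(0, 1)))² = (8 - 10)² = (-2)² = 4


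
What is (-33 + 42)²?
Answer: 81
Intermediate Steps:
(-33 + 42)² = 9² = 81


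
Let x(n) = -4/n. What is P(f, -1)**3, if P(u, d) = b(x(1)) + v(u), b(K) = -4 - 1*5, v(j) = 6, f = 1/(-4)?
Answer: -27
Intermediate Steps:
f = -1/4 ≈ -0.25000
b(K) = -9 (b(K) = -4 - 5 = -9)
P(u, d) = -3 (P(u, d) = -9 + 6 = -3)
P(f, -1)**3 = (-3)**3 = -27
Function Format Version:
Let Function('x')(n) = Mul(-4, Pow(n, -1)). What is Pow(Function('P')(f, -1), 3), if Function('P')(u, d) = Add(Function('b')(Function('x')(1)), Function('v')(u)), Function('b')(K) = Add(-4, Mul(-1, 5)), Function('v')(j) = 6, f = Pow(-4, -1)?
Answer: -27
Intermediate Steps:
f = Rational(-1, 4) ≈ -0.25000
Function('b')(K) = -9 (Function('b')(K) = Add(-4, -5) = -9)
Function('P')(u, d) = -3 (Function('P')(u, d) = Add(-9, 6) = -3)
Pow(Function('P')(f, -1), 3) = Pow(-3, 3) = -27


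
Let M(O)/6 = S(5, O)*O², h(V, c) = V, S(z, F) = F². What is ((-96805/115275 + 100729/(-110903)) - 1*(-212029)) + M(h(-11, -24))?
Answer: 766736521416797/2556868665 ≈ 2.9987e+5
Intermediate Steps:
M(O) = 6*O⁴ (M(O) = 6*(O²*O²) = 6*O⁴)
((-96805/115275 + 100729/(-110903)) - 1*(-212029)) + M(h(-11, -24)) = ((-96805/115275 + 100729/(-110903)) - 1*(-212029)) + 6*(-11)⁴ = ((-96805*1/115275 + 100729*(-1/110903)) + 212029) + 6*14641 = ((-19361/23055 - 100729/110903) + 212029) + 87846 = (-4469500078/2556868665 + 212029) + 87846 = 542125836671207/2556868665 + 87846 = 766736521416797/2556868665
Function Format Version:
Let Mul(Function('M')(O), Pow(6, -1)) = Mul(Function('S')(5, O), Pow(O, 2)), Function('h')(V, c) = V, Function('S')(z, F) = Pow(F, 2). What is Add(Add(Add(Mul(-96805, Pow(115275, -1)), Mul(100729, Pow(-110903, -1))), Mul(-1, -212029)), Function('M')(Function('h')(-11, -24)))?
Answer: Rational(766736521416797, 2556868665) ≈ 2.9987e+5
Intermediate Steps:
Function('M')(O) = Mul(6, Pow(O, 4)) (Function('M')(O) = Mul(6, Mul(Pow(O, 2), Pow(O, 2))) = Mul(6, Pow(O, 4)))
Add(Add(Add(Mul(-96805, Pow(115275, -1)), Mul(100729, Pow(-110903, -1))), Mul(-1, -212029)), Function('M')(Function('h')(-11, -24))) = Add(Add(Add(Mul(-96805, Pow(115275, -1)), Mul(100729, Pow(-110903, -1))), Mul(-1, -212029)), Mul(6, Pow(-11, 4))) = Add(Add(Add(Mul(-96805, Rational(1, 115275)), Mul(100729, Rational(-1, 110903))), 212029), Mul(6, 14641)) = Add(Add(Add(Rational(-19361, 23055), Rational(-100729, 110903)), 212029), 87846) = Add(Add(Rational(-4469500078, 2556868665), 212029), 87846) = Add(Rational(542125836671207, 2556868665), 87846) = Rational(766736521416797, 2556868665)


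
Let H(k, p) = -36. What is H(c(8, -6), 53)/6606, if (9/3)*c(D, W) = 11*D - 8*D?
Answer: -2/367 ≈ -0.0054496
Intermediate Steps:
c(D, W) = D (c(D, W) = (11*D - 8*D)/3 = (3*D)/3 = D)
H(c(8, -6), 53)/6606 = -36/6606 = -36*1/6606 = -2/367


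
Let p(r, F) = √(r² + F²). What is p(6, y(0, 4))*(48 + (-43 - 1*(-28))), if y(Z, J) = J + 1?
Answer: 33*√61 ≈ 257.74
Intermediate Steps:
y(Z, J) = 1 + J
p(r, F) = √(F² + r²)
p(6, y(0, 4))*(48 + (-43 - 1*(-28))) = √((1 + 4)² + 6²)*(48 + (-43 - 1*(-28))) = √(5² + 36)*(48 + (-43 + 28)) = √(25 + 36)*(48 - 15) = √61*33 = 33*√61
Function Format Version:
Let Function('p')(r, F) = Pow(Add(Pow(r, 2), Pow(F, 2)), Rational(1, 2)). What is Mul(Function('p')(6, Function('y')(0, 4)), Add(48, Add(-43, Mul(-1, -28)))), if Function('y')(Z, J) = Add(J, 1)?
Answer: Mul(33, Pow(61, Rational(1, 2))) ≈ 257.74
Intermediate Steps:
Function('y')(Z, J) = Add(1, J)
Function('p')(r, F) = Pow(Add(Pow(F, 2), Pow(r, 2)), Rational(1, 2))
Mul(Function('p')(6, Function('y')(0, 4)), Add(48, Add(-43, Mul(-1, -28)))) = Mul(Pow(Add(Pow(Add(1, 4), 2), Pow(6, 2)), Rational(1, 2)), Add(48, Add(-43, Mul(-1, -28)))) = Mul(Pow(Add(Pow(5, 2), 36), Rational(1, 2)), Add(48, Add(-43, 28))) = Mul(Pow(Add(25, 36), Rational(1, 2)), Add(48, -15)) = Mul(Pow(61, Rational(1, 2)), 33) = Mul(33, Pow(61, Rational(1, 2)))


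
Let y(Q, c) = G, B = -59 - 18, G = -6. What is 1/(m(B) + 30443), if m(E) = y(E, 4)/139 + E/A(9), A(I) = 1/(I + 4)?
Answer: 139/4092432 ≈ 3.3965e-5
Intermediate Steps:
B = -77
y(Q, c) = -6
A(I) = 1/(4 + I)
m(E) = -6/139 + 13*E (m(E) = -6/139 + E/(1/(4 + 9)) = -6*1/139 + E/(1/13) = -6/139 + E/(1/13) = -6/139 + E*13 = -6/139 + 13*E)
1/(m(B) + 30443) = 1/((-6/139 + 13*(-77)) + 30443) = 1/((-6/139 - 1001) + 30443) = 1/(-139145/139 + 30443) = 1/(4092432/139) = 139/4092432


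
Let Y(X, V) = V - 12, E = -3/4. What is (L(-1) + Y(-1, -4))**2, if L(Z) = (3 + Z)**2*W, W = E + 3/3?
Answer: 225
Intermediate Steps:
E = -3/4 (E = -3*1/4 = -3/4 ≈ -0.75000)
Y(X, V) = -12 + V
W = 1/4 (W = -3/4 + 3/3 = -3/4 + (1/3)*3 = -3/4 + 1 = 1/4 ≈ 0.25000)
L(Z) = (3 + Z)**2/4 (L(Z) = (3 + Z)**2*(1/4) = (3 + Z)**2/4)
(L(-1) + Y(-1, -4))**2 = ((3 - 1)**2/4 + (-12 - 4))**2 = ((1/4)*2**2 - 16)**2 = ((1/4)*4 - 16)**2 = (1 - 16)**2 = (-15)**2 = 225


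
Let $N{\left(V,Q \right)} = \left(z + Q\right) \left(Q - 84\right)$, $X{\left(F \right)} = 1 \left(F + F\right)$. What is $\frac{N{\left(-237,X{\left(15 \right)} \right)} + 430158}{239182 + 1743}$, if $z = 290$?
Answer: $\frac{412878}{240925} \approx 1.7137$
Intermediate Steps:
$X{\left(F \right)} = 2 F$ ($X{\left(F \right)} = 1 \cdot 2 F = 2 F$)
$N{\left(V,Q \right)} = \left(-84 + Q\right) \left(290 + Q\right)$ ($N{\left(V,Q \right)} = \left(290 + Q\right) \left(Q - 84\right) = \left(290 + Q\right) \left(-84 + Q\right) = \left(-84 + Q\right) \left(290 + Q\right)$)
$\frac{N{\left(-237,X{\left(15 \right)} \right)} + 430158}{239182 + 1743} = \frac{\left(-24360 + \left(2 \cdot 15\right)^{2} + 206 \cdot 2 \cdot 15\right) + 430158}{239182 + 1743} = \frac{\left(-24360 + 30^{2} + 206 \cdot 30\right) + 430158}{240925} = \left(\left(-24360 + 900 + 6180\right) + 430158\right) \frac{1}{240925} = \left(-17280 + 430158\right) \frac{1}{240925} = 412878 \cdot \frac{1}{240925} = \frac{412878}{240925}$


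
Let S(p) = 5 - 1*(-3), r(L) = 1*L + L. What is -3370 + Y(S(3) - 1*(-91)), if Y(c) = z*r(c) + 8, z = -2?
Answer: -3758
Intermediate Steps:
r(L) = 2*L (r(L) = L + L = 2*L)
S(p) = 8 (S(p) = 5 + 3 = 8)
Y(c) = 8 - 4*c (Y(c) = -4*c + 8 = 8 - 4*c)
-3370 + Y(S(3) - 1*(-91)) = -3370 + (8 - 4*(8 - 1*(-91))) = -3370 + (8 - 4*(8 + 91)) = -3370 + (8 - 4*99) = -3370 + (8 - 396) = -3370 - 388 = -3758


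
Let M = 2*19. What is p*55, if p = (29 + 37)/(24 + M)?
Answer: 1815/31 ≈ 58.548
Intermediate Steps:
M = 38
p = 33/31 (p = (29 + 37)/(24 + 38) = 66/62 = 66*(1/62) = 33/31 ≈ 1.0645)
p*55 = (33/31)*55 = 1815/31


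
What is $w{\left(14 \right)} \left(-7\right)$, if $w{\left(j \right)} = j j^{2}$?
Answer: $-19208$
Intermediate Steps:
$w{\left(j \right)} = j^{3}$
$w{\left(14 \right)} \left(-7\right) = 14^{3} \left(-7\right) = 2744 \left(-7\right) = -19208$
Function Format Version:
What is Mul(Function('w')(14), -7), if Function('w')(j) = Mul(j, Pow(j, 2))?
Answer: -19208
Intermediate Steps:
Function('w')(j) = Pow(j, 3)
Mul(Function('w')(14), -7) = Mul(Pow(14, 3), -7) = Mul(2744, -7) = -19208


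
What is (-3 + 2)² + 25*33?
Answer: 826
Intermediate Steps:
(-3 + 2)² + 25*33 = (-1)² + 825 = 1 + 825 = 826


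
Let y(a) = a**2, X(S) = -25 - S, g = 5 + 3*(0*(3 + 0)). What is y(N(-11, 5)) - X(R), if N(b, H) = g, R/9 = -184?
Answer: -1606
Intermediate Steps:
R = -1656 (R = 9*(-184) = -1656)
g = 5 (g = 5 + 3*(0*3) = 5 + 3*0 = 5 + 0 = 5)
N(b, H) = 5
y(N(-11, 5)) - X(R) = 5**2 - (-25 - 1*(-1656)) = 25 - (-25 + 1656) = 25 - 1*1631 = 25 - 1631 = -1606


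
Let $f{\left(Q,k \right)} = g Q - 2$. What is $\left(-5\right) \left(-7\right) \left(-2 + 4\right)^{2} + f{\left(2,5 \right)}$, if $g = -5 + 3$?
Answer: $134$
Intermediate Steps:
$g = -2$
$f{\left(Q,k \right)} = -2 - 2 Q$ ($f{\left(Q,k \right)} = - 2 Q - 2 = -2 - 2 Q$)
$\left(-5\right) \left(-7\right) \left(-2 + 4\right)^{2} + f{\left(2,5 \right)} = \left(-5\right) \left(-7\right) \left(-2 + 4\right)^{2} - 6 = 35 \cdot 2^{2} - 6 = 35 \cdot 4 - 6 = 140 - 6 = 134$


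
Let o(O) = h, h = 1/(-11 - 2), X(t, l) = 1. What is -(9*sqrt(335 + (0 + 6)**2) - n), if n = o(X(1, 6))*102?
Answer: -102/13 - 9*sqrt(371) ≈ -181.20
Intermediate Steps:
h = -1/13 (h = 1/(-13) = -1/13 ≈ -0.076923)
o(O) = -1/13
n = -102/13 (n = -1/13*102 = -102/13 ≈ -7.8462)
-(9*sqrt(335 + (0 + 6)**2) - n) = -(9*sqrt(335 + (0 + 6)**2) - 1*(-102/13)) = -(9*sqrt(335 + 6**2) + 102/13) = -(9*sqrt(335 + 36) + 102/13) = -(9*sqrt(371) + 102/13) = -(102/13 + 9*sqrt(371)) = -102/13 - 9*sqrt(371)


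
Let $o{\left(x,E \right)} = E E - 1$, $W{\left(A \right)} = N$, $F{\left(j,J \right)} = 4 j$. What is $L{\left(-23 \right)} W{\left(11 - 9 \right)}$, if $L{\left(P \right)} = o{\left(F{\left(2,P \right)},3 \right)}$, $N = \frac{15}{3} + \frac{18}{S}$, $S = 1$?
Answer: $184$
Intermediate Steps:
$N = 23$ ($N = \frac{15}{3} + \frac{18}{1} = 15 \cdot \frac{1}{3} + 18 \cdot 1 = 5 + 18 = 23$)
$W{\left(A \right)} = 23$
$o{\left(x,E \right)} = -1 + E^{2}$ ($o{\left(x,E \right)} = E^{2} - 1 = -1 + E^{2}$)
$L{\left(P \right)} = 8$ ($L{\left(P \right)} = -1 + 3^{2} = -1 + 9 = 8$)
$L{\left(-23 \right)} W{\left(11 - 9 \right)} = 8 \cdot 23 = 184$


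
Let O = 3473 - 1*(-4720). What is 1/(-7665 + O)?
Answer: 1/528 ≈ 0.0018939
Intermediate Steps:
O = 8193 (O = 3473 + 4720 = 8193)
1/(-7665 + O) = 1/(-7665 + 8193) = 1/528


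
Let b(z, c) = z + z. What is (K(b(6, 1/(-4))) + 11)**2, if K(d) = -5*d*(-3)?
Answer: 36481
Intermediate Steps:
b(z, c) = 2*z
K(d) = 15*d
(K(b(6, 1/(-4))) + 11)**2 = (15*(2*6) + 11)**2 = (15*12 + 11)**2 = (180 + 11)**2 = 191**2 = 36481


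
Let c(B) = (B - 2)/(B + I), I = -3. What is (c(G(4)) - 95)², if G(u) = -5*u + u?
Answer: 3193369/361 ≈ 8845.9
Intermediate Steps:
G(u) = -4*u
c(B) = (-2 + B)/(-3 + B) (c(B) = (B - 2)/(B - 3) = (-2 + B)/(-3 + B))
(c(G(4)) - 95)² = ((-2 - 4*4)/(-3 - 4*4) - 95)² = ((-2 - 16)/(-3 - 16) - 95)² = (-18/(-19) - 95)² = (-1/19*(-18) - 95)² = (18/19 - 95)² = (-1787/19)² = 3193369/361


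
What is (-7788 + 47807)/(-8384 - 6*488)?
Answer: -5717/1616 ≈ -3.5377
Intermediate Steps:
(-7788 + 47807)/(-8384 - 6*488) = 40019/(-8384 - 2928) = 40019/(-11312) = 40019*(-1/11312) = -5717/1616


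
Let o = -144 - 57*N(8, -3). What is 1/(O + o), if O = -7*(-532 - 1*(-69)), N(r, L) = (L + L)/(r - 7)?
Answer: 1/3439 ≈ 0.00029078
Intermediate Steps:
N(r, L) = 2*L/(-7 + r) (N(r, L) = (2*L)/(-7 + r) = 2*L/(-7 + r))
O = 3241 (O = -7*(-532 + 69) = -7*(-463) = 3241)
o = 198 (o = -144 - 114*(-3)/(-7 + 8) = -144 - 114*(-3)/1 = -144 - 114*(-3) = -144 - 57*(-6) = -144 + 342 = 198)
1/(O + o) = 1/(3241 + 198) = 1/3439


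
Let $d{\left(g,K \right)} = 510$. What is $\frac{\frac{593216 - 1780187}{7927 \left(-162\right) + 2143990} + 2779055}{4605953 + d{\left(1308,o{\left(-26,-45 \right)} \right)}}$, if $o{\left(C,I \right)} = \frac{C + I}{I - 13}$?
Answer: $\frac{2389474766909}{3960710590808} \approx 0.60329$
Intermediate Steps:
$o{\left(C,I \right)} = \frac{C + I}{-13 + I}$
$\frac{\frac{593216 - 1780187}{7927 \left(-162\right) + 2143990} + 2779055}{4605953 + d{\left(1308,o{\left(-26,-45 \right)} \right)}} = \frac{\frac{593216 - 1780187}{7927 \left(-162\right) + 2143990} + 2779055}{4605953 + 510} = \frac{- \frac{1186971}{-1284174 + 2143990} + 2779055}{4606463} = \left(- \frac{1186971}{859816} + 2779055\right) \frac{1}{4606463} = \frac{2389474766909}{859816} \cdot \frac{1}{4606463} = \frac{2389474766909}{3960710590808}$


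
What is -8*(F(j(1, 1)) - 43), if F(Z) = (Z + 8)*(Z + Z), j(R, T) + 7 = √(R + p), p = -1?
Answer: 456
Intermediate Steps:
j(R, T) = -7 + √(-1 + R) (j(R, T) = -7 + √(R - 1) = -7 + √(-1 + R))
F(Z) = 2*Z*(8 + Z) (F(Z) = (8 + Z)*(2*Z) = 2*Z*(8 + Z))
-8*(F(j(1, 1)) - 43) = -8*(2*(-7 + √(-1 + 1))*(8 + (-7 + √(-1 + 1))) - 43) = -8*(2*(-7 + √0)*(8 + (-7 + √0)) - 43) = -8*(2*(-7 + 0)*(8 + (-7 + 0)) - 43) = -8*(2*(-7)*(8 - 7) - 43) = -8*(2*(-7)*1 - 43) = -8*(-14 - 43) = -8*(-57) = 456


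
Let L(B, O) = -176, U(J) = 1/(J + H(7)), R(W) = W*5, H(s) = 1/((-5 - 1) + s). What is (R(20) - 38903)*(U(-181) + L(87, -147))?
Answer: 1229317843/180 ≈ 6.8295e+6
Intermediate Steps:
H(s) = 1/(-6 + s)
R(W) = 5*W
U(J) = 1/(1 + J) (U(J) = 1/(J + 1/(-6 + 7)) = 1/(J + 1/1) = 1/(J + 1) = 1/(1 + J))
(R(20) - 38903)*(U(-181) + L(87, -147)) = (5*20 - 38903)*(1/(1 - 181) - 176) = (100 - 38903)*(1/(-180) - 176) = -38803*(-1/180 - 176) = -38803*(-31681/180) = 1229317843/180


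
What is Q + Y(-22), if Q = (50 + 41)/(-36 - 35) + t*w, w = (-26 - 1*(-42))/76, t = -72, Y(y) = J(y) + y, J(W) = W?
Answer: -81533/1349 ≈ -60.440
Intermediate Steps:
Y(y) = 2*y (Y(y) = y + y = 2*y)
w = 4/19 (w = (-26 + 42)*(1/76) = 16*(1/76) = 4/19 ≈ 0.21053)
Q = -22177/1349 (Q = (50 + 41)/(-36 - 35) - 72*4/19 = 91/(-71) - 288/19 = 91*(-1/71) - 288/19 = -91/71 - 288/19 = -22177/1349 ≈ -16.440)
Q + Y(-22) = -22177/1349 + 2*(-22) = -22177/1349 - 44 = -81533/1349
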